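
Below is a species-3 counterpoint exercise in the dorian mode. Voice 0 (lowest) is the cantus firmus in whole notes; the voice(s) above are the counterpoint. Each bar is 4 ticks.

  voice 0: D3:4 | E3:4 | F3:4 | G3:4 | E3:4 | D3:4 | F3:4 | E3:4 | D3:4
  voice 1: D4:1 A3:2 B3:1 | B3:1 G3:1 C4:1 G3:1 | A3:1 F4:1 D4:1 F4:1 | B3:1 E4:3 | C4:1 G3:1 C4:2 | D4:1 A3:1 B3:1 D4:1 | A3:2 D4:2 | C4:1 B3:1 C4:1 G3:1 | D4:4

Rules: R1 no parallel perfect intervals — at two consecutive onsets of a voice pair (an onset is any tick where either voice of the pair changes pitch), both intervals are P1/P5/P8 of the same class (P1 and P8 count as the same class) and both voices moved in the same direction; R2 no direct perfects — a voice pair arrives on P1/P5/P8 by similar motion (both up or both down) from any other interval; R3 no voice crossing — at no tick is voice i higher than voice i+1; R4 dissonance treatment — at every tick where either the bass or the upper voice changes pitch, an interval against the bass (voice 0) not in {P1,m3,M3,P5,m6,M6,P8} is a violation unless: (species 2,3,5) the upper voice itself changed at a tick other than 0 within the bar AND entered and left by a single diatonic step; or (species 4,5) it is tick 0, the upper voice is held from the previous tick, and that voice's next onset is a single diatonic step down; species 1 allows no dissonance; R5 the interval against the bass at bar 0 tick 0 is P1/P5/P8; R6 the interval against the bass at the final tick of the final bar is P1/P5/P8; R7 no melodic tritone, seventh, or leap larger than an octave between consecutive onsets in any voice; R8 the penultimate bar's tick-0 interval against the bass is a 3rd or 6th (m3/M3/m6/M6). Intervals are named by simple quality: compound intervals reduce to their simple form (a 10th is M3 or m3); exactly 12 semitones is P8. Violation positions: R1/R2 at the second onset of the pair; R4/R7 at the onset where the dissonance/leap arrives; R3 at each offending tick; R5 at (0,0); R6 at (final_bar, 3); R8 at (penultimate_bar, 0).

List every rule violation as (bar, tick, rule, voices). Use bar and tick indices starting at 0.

(3, 0, R7, (1,))

bar 0: v0=D3 v1=D4 downbeat P8
bar 1: v0=E3 v1=B3 downbeat P5
bar 2: v0=F3 v1=A3 downbeat M3
bar 3: v0=G3 v1=B3 downbeat M3
bar 4: v0=E3 v1=C4 downbeat m6
bar 5: v0=D3 v1=D4 downbeat P8
bar 6: v0=F3 v1=A3 downbeat M3
bar 7: v0=E3 v1=C4 downbeat m6
bar 8: v0=D3 v1=D4 downbeat P8
  -> R7 @ bar 3 tick 0 v(1,): F4->B3 leap 6st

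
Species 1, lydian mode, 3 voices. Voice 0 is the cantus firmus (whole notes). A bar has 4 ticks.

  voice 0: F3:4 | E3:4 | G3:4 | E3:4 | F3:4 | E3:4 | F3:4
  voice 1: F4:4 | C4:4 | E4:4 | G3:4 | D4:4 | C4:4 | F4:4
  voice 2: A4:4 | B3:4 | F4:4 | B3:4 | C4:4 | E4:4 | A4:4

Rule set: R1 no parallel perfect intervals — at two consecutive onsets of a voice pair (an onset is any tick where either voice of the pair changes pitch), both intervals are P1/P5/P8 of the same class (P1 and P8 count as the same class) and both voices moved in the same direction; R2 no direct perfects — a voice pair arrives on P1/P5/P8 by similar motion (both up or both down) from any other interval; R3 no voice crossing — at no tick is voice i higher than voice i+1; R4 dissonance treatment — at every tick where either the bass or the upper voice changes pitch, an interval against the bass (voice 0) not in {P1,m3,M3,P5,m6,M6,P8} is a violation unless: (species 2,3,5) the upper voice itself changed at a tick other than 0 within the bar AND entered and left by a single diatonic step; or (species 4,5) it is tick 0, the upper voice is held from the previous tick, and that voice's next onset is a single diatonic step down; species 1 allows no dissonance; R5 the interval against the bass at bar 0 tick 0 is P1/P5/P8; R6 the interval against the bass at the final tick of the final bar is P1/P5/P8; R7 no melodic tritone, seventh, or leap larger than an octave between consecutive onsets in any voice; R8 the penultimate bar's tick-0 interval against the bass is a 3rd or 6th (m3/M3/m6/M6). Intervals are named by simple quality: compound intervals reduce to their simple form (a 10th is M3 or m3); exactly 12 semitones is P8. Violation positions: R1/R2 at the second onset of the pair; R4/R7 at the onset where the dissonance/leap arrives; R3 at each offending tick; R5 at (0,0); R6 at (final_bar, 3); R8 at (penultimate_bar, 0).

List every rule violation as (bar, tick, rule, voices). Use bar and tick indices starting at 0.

bar 0: v0=F3 v1=F4 v2=A4 downbeat M3
bar 1: v0=E3 v1=C4 v2=B3 downbeat P5
bar 2: v0=G3 v1=E4 v2=F4 downbeat m7
bar 3: v0=E3 v1=G3 v2=B3 downbeat P5
bar 4: v0=F3 v1=D4 v2=C4 downbeat P5
bar 5: v0=E3 v1=C4 v2=E4 downbeat P8
bar 6: v0=F3 v1=F4 v2=A4 downbeat M3
  -> R5 @ bar 0 tick 0 v(0, 2): opens on M3
  -> R2 @ bar 1 tick 0 v(0, 2): F3/A4 M3 -> E3/B3 P5 similar
  -> R3 @ bar 1 tick 0 v(1, 2): C4 above B3
  -> R7 @ bar 1 tick 0 v(2,): A4->B3 leap 10st
  -> R3 @ bar 1 tick 1 v(1, 2): C4 above B3
  -> R3 @ bar 1 tick 2 v(1, 2): C4 above B3
  -> R3 @ bar 1 tick 3 v(1, 2): C4 above B3
  -> R4 @ bar 2 tick 0 v(0, 2): G3/F4 m7 untreated
  -> R7 @ bar 2 tick 0 v(2,): B3->F4 leap 6st
  -> R2 @ bar 3 tick 0 v(0, 2): G3/F4 m7 -> E3/B3 P5 similar
  -> R7 @ bar 3 tick 0 v(2,): F4->B3 leap 6st
  -> R1 @ bar 4 tick 0 v(0, 2): E3/B3 P5 -> F3/C4 P5 similar
  -> R3 @ bar 4 tick 0 v(1, 2): D4 above C4
  -> R3 @ bar 4 tick 1 v(1, 2): D4 above C4
  -> R3 @ bar 4 tick 2 v(1, 2): D4 above C4
  -> R3 @ bar 4 tick 3 v(1, 2): D4 above C4
  -> R8 @ bar 5 tick 0 v(0, 2): penult P8 not 3rd/6th
  -> R2 @ bar 6 tick 0 v(0, 1): E3/C4 m6 -> F3/F4 P8 similar
  -> R6 @ bar 6 tick 3 v(0, 2): closes on M3

(0, 0, R5, (0, 2))
(1, 0, R2, (0, 2))
(1, 0, R3, (1, 2))
(1, 0, R7, (2,))
(1, 1, R3, (1, 2))
(1, 2, R3, (1, 2))
(1, 3, R3, (1, 2))
(2, 0, R4, (0, 2))
(2, 0, R7, (2,))
(3, 0, R2, (0, 2))
(3, 0, R7, (2,))
(4, 0, R1, (0, 2))
(4, 0, R3, (1, 2))
(4, 1, R3, (1, 2))
(4, 2, R3, (1, 2))
(4, 3, R3, (1, 2))
(5, 0, R8, (0, 2))
(6, 0, R2, (0, 1))
(6, 3, R6, (0, 2))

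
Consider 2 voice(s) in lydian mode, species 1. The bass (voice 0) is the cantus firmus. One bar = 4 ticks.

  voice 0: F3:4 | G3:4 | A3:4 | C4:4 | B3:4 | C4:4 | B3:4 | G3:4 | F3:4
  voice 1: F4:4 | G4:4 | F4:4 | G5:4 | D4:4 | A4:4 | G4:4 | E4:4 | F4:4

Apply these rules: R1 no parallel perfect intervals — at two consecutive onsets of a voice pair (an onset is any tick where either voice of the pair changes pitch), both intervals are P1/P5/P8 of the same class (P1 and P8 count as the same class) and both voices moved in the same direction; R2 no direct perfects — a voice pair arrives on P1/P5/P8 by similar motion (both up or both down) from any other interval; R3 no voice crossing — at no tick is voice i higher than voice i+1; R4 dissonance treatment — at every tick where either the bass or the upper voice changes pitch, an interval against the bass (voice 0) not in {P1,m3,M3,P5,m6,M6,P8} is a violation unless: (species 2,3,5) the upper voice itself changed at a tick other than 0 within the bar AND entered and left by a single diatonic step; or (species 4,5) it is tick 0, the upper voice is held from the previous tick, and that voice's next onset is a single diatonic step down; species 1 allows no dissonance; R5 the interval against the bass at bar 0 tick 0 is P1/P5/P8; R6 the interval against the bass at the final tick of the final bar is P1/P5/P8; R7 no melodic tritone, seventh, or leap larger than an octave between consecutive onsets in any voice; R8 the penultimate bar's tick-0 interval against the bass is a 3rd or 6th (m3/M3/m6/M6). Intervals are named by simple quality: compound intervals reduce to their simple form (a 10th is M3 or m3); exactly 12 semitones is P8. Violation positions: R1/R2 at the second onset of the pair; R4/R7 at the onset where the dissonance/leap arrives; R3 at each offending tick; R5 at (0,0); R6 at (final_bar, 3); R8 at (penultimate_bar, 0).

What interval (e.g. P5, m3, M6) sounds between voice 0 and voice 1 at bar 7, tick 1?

M6

voice 0=G3 voice 1=E4 -> M6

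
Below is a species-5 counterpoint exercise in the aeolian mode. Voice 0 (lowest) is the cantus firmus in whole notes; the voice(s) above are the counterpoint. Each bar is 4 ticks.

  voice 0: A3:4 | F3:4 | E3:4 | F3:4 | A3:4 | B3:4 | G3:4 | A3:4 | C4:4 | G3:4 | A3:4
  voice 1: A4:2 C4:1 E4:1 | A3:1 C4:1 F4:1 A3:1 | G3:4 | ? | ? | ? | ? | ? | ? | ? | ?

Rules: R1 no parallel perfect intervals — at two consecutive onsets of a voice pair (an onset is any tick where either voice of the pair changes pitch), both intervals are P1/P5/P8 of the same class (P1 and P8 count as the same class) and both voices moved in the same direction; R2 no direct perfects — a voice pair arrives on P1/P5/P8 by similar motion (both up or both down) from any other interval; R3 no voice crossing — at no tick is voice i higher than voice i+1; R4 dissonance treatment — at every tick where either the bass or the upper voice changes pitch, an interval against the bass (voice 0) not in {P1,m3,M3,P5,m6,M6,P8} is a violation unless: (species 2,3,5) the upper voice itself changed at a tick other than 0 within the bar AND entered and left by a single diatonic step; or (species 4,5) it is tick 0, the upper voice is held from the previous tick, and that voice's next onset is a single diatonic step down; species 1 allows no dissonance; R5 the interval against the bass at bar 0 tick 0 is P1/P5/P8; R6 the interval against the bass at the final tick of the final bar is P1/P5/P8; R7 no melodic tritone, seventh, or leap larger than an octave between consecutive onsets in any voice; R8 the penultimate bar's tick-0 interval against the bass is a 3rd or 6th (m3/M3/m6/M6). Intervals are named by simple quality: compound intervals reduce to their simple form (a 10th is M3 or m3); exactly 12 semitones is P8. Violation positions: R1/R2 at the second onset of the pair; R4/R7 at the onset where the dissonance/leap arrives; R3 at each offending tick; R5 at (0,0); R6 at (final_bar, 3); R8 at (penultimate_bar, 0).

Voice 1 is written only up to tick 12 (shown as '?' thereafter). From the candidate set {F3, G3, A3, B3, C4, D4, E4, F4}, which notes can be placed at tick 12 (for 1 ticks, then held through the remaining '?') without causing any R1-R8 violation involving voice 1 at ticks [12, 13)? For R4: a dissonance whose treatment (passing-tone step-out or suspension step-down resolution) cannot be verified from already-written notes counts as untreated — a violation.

F3: legal
G3: violates R4
A3: legal
B3: violates R4
C4: violates R2
D4: legal
E4: violates R4
F4: violates R2,R7

{A3, D4, F3}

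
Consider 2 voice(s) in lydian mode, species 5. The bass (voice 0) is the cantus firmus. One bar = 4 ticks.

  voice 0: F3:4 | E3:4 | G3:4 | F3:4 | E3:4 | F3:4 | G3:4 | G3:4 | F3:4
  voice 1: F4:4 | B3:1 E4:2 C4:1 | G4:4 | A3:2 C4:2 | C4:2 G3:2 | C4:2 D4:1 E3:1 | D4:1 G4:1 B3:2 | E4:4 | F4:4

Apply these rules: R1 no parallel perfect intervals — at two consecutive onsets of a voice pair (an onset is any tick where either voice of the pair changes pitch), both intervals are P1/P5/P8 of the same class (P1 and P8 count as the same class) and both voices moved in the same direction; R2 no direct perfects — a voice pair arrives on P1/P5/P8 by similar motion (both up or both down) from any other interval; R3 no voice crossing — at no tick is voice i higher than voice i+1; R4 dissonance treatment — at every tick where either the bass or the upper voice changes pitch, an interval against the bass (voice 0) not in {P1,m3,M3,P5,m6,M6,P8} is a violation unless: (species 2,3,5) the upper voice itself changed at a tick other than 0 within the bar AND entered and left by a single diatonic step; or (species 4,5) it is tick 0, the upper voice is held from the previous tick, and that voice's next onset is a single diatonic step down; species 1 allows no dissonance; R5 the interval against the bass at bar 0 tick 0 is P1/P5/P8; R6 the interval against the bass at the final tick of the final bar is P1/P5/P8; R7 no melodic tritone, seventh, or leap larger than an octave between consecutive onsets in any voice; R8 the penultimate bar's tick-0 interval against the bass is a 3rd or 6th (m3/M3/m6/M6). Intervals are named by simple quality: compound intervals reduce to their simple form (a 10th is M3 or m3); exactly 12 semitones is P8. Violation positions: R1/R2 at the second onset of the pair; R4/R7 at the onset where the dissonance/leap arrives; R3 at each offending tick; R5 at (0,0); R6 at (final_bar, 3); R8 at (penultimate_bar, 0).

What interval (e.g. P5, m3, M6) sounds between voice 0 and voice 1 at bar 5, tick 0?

voice 0=F3 voice 1=C4 -> P5

P5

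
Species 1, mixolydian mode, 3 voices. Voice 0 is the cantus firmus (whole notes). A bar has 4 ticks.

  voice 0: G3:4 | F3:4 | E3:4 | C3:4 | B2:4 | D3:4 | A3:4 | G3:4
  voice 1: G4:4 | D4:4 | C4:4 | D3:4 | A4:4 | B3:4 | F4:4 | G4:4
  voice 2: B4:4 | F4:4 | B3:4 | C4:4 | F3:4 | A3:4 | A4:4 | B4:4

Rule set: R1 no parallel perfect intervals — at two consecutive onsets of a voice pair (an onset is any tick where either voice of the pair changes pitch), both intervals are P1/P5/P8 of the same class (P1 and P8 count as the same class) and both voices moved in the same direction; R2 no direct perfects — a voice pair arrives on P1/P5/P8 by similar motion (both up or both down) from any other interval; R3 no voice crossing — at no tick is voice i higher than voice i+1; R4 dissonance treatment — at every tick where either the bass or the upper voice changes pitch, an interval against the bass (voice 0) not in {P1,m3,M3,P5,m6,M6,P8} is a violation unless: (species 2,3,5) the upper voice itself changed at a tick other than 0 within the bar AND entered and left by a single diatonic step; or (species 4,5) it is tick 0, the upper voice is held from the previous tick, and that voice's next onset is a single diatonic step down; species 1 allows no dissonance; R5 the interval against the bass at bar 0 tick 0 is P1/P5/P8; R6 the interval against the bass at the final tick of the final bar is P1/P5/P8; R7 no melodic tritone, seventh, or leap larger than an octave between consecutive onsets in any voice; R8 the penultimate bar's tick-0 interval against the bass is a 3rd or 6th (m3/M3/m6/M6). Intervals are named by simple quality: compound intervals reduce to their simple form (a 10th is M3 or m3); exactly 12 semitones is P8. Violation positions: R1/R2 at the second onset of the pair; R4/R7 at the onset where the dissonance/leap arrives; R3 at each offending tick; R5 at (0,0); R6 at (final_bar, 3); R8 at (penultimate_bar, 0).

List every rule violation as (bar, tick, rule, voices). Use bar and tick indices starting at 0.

(0, 0, R5, (0, 2))
(1, 0, R2, (0, 2))
(1, 0, R7, (2,))
(2, 0, R2, (0, 2))
(2, 0, R3, (1, 2))
(2, 0, R7, (2,))
(2, 1, R3, (1, 2))
(2, 2, R3, (1, 2))
(2, 3, R3, (1, 2))
(3, 0, R4, (0, 1))
(3, 0, R7, (1,))
(4, 0, R3, (1, 2))
(4, 0, R4, (0, 1))
(4, 0, R4, (0, 2))
(4, 0, R7, (1,))
(4, 1, R3, (1, 2))
(4, 2, R3, (1, 2))
(4, 3, R3, (1, 2))
(5, 0, R2, (0, 2))
(5, 0, R3, (1, 2))
(5, 0, R7, (1,))
(5, 1, R3, (1, 2))
(5, 2, R3, (1, 2))
(5, 3, R3, (1, 2))
(6, 0, R2, (0, 2))
(6, 0, R7, (1,))
(6, 0, R8, (0, 2))
(7, 3, R6, (0, 2))

bar 0: v0=G3 v1=G4 v2=B4 downbeat M3
bar 1: v0=F3 v1=D4 v2=F4 downbeat P8
bar 2: v0=E3 v1=C4 v2=B3 downbeat P5
bar 3: v0=C3 v1=D3 v2=C4 downbeat P8
bar 4: v0=B2 v1=A4 v2=F3 downbeat TT
bar 5: v0=D3 v1=B3 v2=A3 downbeat P5
bar 6: v0=A3 v1=F4 v2=A4 downbeat P8
bar 7: v0=G3 v1=G4 v2=B4 downbeat M3
  -> R5 @ bar 0 tick 0 v(0, 2): opens on M3
  -> R2 @ bar 1 tick 0 v(0, 2): G3/B4 M3 -> F3/F4 P8 similar
  -> R7 @ bar 1 tick 0 v(2,): B4->F4 leap 6st
  -> R2 @ bar 2 tick 0 v(0, 2): F3/F4 P8 -> E3/B3 P5 similar
  -> R3 @ bar 2 tick 0 v(1, 2): C4 above B3
  -> R7 @ bar 2 tick 0 v(2,): F4->B3 leap 6st
  -> R3 @ bar 2 tick 1 v(1, 2): C4 above B3
  -> R3 @ bar 2 tick 2 v(1, 2): C4 above B3
  -> R3 @ bar 2 tick 3 v(1, 2): C4 above B3
  -> R4 @ bar 3 tick 0 v(0, 1): C3/D3 M2 untreated
  -> R7 @ bar 3 tick 0 v(1,): C4->D3 leap 10st
  -> R3 @ bar 4 tick 0 v(1, 2): A4 above F3
  -> R4 @ bar 4 tick 0 v(0, 1): B2/A4 m7 untreated
  -> R4 @ bar 4 tick 0 v(0, 2): B2/F3 TT untreated
  -> R7 @ bar 4 tick 0 v(1,): D3->A4 leap 19st
  -> R3 @ bar 4 tick 1 v(1, 2): A4 above F3
  -> R3 @ bar 4 tick 2 v(1, 2): A4 above F3
  -> R3 @ bar 4 tick 3 v(1, 2): A4 above F3
  -> R2 @ bar 5 tick 0 v(0, 2): B2/F3 TT -> D3/A3 P5 similar
  -> R3 @ bar 5 tick 0 v(1, 2): B3 above A3
  -> R7 @ bar 5 tick 0 v(1,): A4->B3 leap 10st
  -> R3 @ bar 5 tick 1 v(1, 2): B3 above A3
  -> R3 @ bar 5 tick 2 v(1, 2): B3 above A3
  -> R3 @ bar 5 tick 3 v(1, 2): B3 above A3
  -> R2 @ bar 6 tick 0 v(0, 2): D3/A3 P5 -> A3/A4 P8 similar
  -> R7 @ bar 6 tick 0 v(1,): B3->F4 leap 6st
  -> R8 @ bar 6 tick 0 v(0, 2): penult P8 not 3rd/6th
  -> R6 @ bar 7 tick 3 v(0, 2): closes on M3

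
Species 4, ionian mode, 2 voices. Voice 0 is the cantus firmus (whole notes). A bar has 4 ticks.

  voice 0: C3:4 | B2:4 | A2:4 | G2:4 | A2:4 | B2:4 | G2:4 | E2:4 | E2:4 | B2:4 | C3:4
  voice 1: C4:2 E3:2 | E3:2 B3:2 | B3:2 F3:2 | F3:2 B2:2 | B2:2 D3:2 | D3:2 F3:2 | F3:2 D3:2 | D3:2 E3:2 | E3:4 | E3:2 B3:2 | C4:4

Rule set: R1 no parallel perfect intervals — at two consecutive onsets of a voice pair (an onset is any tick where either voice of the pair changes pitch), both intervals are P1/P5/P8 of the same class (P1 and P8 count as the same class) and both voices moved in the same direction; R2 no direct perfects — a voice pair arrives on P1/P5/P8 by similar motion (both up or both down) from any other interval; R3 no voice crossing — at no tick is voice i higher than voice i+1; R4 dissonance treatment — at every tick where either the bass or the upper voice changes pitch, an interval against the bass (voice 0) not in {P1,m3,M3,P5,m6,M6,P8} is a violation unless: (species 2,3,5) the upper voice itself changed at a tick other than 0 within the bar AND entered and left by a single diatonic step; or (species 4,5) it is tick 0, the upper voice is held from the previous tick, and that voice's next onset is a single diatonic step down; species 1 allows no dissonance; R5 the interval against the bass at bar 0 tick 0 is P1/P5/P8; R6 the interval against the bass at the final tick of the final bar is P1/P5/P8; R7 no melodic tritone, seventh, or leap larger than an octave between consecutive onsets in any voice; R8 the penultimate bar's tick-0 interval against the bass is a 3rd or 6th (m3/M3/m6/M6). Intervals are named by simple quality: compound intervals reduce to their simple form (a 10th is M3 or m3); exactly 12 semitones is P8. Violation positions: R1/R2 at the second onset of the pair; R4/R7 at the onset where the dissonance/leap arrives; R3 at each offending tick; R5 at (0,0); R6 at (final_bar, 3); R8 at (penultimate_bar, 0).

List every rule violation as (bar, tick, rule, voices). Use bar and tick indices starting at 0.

bar 0: v0=C3 v1=C4 downbeat P8
bar 1: v0=B2 v1=E3 downbeat P4
bar 2: v0=A2 v1=B3 downbeat M2
bar 3: v0=G2 v1=F3 downbeat m7
bar 4: v0=A2 v1=B2 downbeat M2
bar 5: v0=B2 v1=D3 downbeat m3
bar 6: v0=G2 v1=F3 downbeat m7
bar 7: v0=E2 v1=D3 downbeat m7
bar 8: v0=E2 v1=E3 downbeat P8
bar 9: v0=B2 v1=E3 downbeat P4
bar 10: v0=C3 v1=C4 downbeat P8
  -> R4 @ bar 1 tick 0 v(0, 1): B2/E3 P4 untreated
  -> R4 @ bar 2 tick 0 v(0, 1): A2/B3 M2 untreated
  -> R7 @ bar 2 tick 2 v(1,): B3->F3 leap 6st
  -> R4 @ bar 3 tick 0 v(0, 1): G2/F3 m7 untreated
  -> R7 @ bar 3 tick 2 v(1,): F3->B2 leap 6st
  -> R4 @ bar 4 tick 0 v(0, 1): A2/B2 M2 untreated
  -> R4 @ bar 4 tick 2 v(0, 1): A2/D3 P4 untreated
  -> R4 @ bar 5 tick 2 v(0, 1): B2/F3 TT untreated
  -> R4 @ bar 6 tick 0 v(0, 1): G2/F3 m7 untreated
  -> R4 @ bar 7 tick 0 v(0, 1): E2/D3 m7 untreated
  -> R4 @ bar 9 tick 0 v(0, 1): B2/E3 P4 untreated
  -> R8 @ bar 9 tick 0 v(0, 1): penult P4 not 3rd/6th
  -> R1 @ bar 10 tick 0 v(0, 1): B2/B3 P8 -> C3/C4 P8 similar

(1, 0, R4, (0, 1))
(2, 0, R4, (0, 1))
(2, 2, R7, (1,))
(3, 0, R4, (0, 1))
(3, 2, R7, (1,))
(4, 0, R4, (0, 1))
(4, 2, R4, (0, 1))
(5, 2, R4, (0, 1))
(6, 0, R4, (0, 1))
(7, 0, R4, (0, 1))
(9, 0, R4, (0, 1))
(9, 0, R8, (0, 1))
(10, 0, R1, (0, 1))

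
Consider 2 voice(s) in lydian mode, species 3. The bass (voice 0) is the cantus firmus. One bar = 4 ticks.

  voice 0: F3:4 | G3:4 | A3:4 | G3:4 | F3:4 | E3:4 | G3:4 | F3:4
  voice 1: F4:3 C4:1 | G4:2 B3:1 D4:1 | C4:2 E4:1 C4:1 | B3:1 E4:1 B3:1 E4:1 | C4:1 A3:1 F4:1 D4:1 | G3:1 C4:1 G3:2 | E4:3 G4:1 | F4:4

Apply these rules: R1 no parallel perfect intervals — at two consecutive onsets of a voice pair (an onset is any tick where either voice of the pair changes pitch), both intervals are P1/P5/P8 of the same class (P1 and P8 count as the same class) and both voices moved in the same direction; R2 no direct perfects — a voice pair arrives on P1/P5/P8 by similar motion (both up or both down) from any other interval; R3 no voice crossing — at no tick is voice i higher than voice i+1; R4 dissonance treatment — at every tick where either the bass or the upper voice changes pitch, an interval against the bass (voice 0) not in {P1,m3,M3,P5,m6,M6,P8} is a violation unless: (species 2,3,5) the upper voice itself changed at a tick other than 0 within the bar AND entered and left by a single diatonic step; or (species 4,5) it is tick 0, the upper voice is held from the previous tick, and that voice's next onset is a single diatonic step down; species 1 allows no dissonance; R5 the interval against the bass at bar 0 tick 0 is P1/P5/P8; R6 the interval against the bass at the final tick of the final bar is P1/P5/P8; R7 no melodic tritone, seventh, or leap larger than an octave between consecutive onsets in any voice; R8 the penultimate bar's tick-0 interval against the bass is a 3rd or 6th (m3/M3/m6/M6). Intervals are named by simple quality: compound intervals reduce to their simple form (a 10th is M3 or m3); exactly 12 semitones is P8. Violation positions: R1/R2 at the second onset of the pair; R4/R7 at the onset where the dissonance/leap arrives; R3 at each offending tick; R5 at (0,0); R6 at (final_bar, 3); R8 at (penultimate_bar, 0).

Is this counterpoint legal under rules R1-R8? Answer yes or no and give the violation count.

bar 0: v0=F3 v1=F4 (P8)
bar 1: v0=G3 v1=G4 (P8)
bar 2: v0=A3 v1=C4 (m3)
bar 3: v0=G3 v1=B3 (M3)
bar 4: v0=F3 v1=C4 (P5)
bar 5: v0=E3 v1=G3 (m3)
bar 6: v0=G3 v1=E4 (M6)
bar 7: v0=F3 v1=F4 (P8)
  R2 @ bar1.0: F3/C4 P5 -> G3/G4 P8 similar
  R2 @ bar4.0: G3/E4 M6 -> F3/C4 P5 similar
  R1 @ bar7.0: G3/G4 P8 -> F3/F4 P8 similar

No (3 violations)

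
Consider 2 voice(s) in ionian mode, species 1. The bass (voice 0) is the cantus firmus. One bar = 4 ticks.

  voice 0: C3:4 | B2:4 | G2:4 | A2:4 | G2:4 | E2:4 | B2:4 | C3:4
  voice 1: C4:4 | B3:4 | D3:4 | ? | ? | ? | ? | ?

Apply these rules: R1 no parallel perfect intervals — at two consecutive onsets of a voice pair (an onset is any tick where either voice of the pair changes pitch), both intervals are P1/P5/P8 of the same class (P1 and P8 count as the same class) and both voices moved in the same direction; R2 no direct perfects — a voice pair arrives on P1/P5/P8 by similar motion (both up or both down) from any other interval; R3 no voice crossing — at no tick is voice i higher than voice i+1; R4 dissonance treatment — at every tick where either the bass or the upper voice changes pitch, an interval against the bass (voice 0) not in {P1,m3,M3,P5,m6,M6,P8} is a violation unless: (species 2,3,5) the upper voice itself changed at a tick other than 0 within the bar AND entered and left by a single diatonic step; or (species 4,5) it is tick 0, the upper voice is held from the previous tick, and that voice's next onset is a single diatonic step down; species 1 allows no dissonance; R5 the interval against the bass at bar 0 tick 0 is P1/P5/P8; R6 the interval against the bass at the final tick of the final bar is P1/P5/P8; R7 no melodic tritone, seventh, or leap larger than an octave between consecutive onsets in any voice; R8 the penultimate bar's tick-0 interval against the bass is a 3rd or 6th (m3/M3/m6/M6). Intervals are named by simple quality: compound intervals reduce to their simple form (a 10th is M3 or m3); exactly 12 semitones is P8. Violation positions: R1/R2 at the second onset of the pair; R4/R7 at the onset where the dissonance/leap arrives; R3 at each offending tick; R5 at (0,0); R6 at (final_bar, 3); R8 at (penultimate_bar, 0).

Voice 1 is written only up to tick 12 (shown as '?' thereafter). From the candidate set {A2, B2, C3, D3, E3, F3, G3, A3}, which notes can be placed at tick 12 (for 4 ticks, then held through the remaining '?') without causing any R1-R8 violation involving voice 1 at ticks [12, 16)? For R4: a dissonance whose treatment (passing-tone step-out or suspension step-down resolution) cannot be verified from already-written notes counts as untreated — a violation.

A2: legal
B2: violates R4
C3: legal
D3: violates R4
E3: violates R1
F3: legal
G3: violates R4
A3: violates R2

{A2, C3, F3}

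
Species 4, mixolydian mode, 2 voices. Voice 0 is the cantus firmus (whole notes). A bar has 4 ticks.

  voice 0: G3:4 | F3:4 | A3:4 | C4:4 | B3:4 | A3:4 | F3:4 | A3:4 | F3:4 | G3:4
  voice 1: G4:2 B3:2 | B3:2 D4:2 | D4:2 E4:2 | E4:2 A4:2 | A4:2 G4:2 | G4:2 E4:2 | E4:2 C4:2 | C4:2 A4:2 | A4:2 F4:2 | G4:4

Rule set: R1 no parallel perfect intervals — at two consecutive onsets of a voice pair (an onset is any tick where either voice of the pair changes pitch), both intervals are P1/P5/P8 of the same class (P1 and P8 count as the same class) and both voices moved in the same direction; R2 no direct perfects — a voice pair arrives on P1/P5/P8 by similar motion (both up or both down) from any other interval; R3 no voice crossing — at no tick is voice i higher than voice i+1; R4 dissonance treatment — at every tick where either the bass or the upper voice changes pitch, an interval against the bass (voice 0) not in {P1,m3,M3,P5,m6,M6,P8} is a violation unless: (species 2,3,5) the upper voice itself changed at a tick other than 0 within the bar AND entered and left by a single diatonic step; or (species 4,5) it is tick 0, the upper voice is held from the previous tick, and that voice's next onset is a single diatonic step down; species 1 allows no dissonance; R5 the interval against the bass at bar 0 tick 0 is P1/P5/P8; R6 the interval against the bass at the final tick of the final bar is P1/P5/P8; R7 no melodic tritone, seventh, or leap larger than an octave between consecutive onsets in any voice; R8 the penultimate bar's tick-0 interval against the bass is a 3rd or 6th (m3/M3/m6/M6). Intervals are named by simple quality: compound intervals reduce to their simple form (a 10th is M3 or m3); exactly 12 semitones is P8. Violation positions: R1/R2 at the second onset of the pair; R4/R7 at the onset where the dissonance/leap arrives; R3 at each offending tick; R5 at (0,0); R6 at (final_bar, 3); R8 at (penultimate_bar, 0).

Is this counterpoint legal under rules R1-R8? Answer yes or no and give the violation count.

No (5 violations)

bar 0: v0=G3 v1=G4 (P8)
bar 1: v0=F3 v1=B3 (TT)
bar 2: v0=A3 v1=D4 (P4)
bar 3: v0=C4 v1=E4 (M3)
bar 4: v0=B3 v1=A4 (m7)
bar 5: v0=A3 v1=G4 (m7)
bar 6: v0=F3 v1=E4 (M7)
bar 7: v0=A3 v1=C4 (m3)
bar 8: v0=F3 v1=A4 (M3)
bar 9: v0=G3 v1=G4 (P8)
  R4 @ bar1.0: F3/B3 TT untreated
  R4 @ bar2.0: A3/D4 P4 untreated
  R4 @ bar5.0: A3/G4 m7 untreated
  R4 @ bar6.0: F3/E4 M7 untreated
  R1 @ bar9.0: F3/F4 P8 -> G3/G4 P8 similar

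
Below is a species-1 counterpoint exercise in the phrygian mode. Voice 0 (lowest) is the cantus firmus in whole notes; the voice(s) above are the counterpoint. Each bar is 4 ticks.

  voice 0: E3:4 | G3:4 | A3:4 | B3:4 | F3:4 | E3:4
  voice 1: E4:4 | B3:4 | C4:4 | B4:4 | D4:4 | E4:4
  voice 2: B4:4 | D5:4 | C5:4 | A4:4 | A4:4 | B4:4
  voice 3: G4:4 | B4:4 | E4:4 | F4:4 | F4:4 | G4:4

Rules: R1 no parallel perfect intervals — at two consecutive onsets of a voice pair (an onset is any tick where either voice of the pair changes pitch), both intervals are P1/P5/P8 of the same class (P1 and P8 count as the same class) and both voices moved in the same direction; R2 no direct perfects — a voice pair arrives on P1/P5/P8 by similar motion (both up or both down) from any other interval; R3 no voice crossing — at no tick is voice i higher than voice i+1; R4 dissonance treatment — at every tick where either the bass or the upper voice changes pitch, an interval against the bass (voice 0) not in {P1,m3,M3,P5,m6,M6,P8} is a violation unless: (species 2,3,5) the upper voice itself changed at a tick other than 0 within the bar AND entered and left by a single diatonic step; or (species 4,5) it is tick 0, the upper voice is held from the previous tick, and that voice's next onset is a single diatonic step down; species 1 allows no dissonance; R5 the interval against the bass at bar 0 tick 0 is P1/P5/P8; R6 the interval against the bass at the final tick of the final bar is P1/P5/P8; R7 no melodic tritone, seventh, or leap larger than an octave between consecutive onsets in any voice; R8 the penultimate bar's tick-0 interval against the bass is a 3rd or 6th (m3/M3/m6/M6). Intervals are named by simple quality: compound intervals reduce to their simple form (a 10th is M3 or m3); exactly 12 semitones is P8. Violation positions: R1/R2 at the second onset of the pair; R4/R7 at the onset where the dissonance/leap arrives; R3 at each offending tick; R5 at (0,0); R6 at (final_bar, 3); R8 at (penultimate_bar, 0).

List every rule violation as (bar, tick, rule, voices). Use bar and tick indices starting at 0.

bar 0: v0=E3 v1=E4 v2=B4 v3=G4 downbeat m3
bar 1: v0=G3 v1=B3 v2=D5 v3=B4 downbeat M3
bar 2: v0=A3 v1=C4 v2=C5 v3=E4 downbeat P5
bar 3: v0=B3 v1=B4 v2=A4 v3=F4 downbeat TT
bar 4: v0=F3 v1=D4 v2=A4 v3=F4 downbeat P8
bar 5: v0=E3 v1=E4 v2=B4 v3=G4 downbeat m3
  -> R3 @ bar 0 tick 0 v(2, 3): B4 above G4
  -> R5 @ bar 0 tick 0 v(0, 3): opens on m3
  -> R3 @ bar 0 tick 1 v(2, 3): B4 above G4
  -> R3 @ bar 0 tick 2 v(2, 3): B4 above G4
  -> R3 @ bar 0 tick 3 v(2, 3): B4 above G4
  -> R1 @ bar 1 tick 0 v(0, 2): E3/B4 P5 -> G3/D5 P5 similar
  -> R3 @ bar 1 tick 0 v(2, 3): D5 above B4
  -> R3 @ bar 1 tick 1 v(2, 3): D5 above B4
  -> R3 @ bar 1 tick 2 v(2, 3): D5 above B4
  -> R3 @ bar 1 tick 3 v(2, 3): D5 above B4
  -> R3 @ bar 2 tick 0 v(2, 3): C5 above E4
  -> R3 @ bar 2 tick 1 v(2, 3): C5 above E4
  -> R3 @ bar 2 tick 2 v(2, 3): C5 above E4
  -> R3 @ bar 2 tick 3 v(2, 3): C5 above E4
  -> R2 @ bar 3 tick 0 v(0, 1): A3/C4 m3 -> B3/B4 P8 similar
  -> R3 @ bar 3 tick 0 v(1, 2): B4 above A4
  -> R3 @ bar 3 tick 0 v(2, 3): A4 above F4
  -> R4 @ bar 3 tick 0 v(0, 2): B3/A4 m7 untreated
  -> R4 @ bar 3 tick 0 v(0, 3): B3/F4 TT untreated
  -> R7 @ bar 3 tick 0 v(1,): C4->B4 leap 11st
  -> R3 @ bar 3 tick 1 v(1, 2): B4 above A4
  -> R3 @ bar 3 tick 1 v(2, 3): A4 above F4
  -> R3 @ bar 3 tick 2 v(1, 2): B4 above A4
  -> R3 @ bar 3 tick 2 v(2, 3): A4 above F4
  -> R3 @ bar 3 tick 3 v(1, 2): B4 above A4
  -> R3 @ bar 3 tick 3 v(2, 3): A4 above F4
  -> R3 @ bar 4 tick 0 v(2, 3): A4 above F4
  -> R7 @ bar 4 tick 0 v(0,): B3->F3 leap 6st
  -> R8 @ bar 4 tick 0 v(0, 3): penult P8 not 3rd/6th
  -> R3 @ bar 4 tick 1 v(2, 3): A4 above F4
  -> R3 @ bar 4 tick 2 v(2, 3): A4 above F4
  -> R3 @ bar 4 tick 3 v(2, 3): A4 above F4
  -> R1 @ bar 5 tick 0 v(1, 2): D4/A4 P5 -> E4/B4 P5 similar
  -> R3 @ bar 5 tick 0 v(2, 3): B4 above G4
  -> R3 @ bar 5 tick 1 v(2, 3): B4 above G4
  -> R3 @ bar 5 tick 2 v(2, 3): B4 above G4
  -> R3 @ bar 5 tick 3 v(2, 3): B4 above G4
  -> R6 @ bar 5 tick 3 v(0, 3): closes on m3

(0, 0, R3, (2, 3))
(0, 0, R5, (0, 3))
(0, 1, R3, (2, 3))
(0, 2, R3, (2, 3))
(0, 3, R3, (2, 3))
(1, 0, R1, (0, 2))
(1, 0, R3, (2, 3))
(1, 1, R3, (2, 3))
(1, 2, R3, (2, 3))
(1, 3, R3, (2, 3))
(2, 0, R3, (2, 3))
(2, 1, R3, (2, 3))
(2, 2, R3, (2, 3))
(2, 3, R3, (2, 3))
(3, 0, R2, (0, 1))
(3, 0, R3, (1, 2))
(3, 0, R3, (2, 3))
(3, 0, R4, (0, 2))
(3, 0, R4, (0, 3))
(3, 0, R7, (1,))
(3, 1, R3, (1, 2))
(3, 1, R3, (2, 3))
(3, 2, R3, (1, 2))
(3, 2, R3, (2, 3))
(3, 3, R3, (1, 2))
(3, 3, R3, (2, 3))
(4, 0, R3, (2, 3))
(4, 0, R7, (0,))
(4, 0, R8, (0, 3))
(4, 1, R3, (2, 3))
(4, 2, R3, (2, 3))
(4, 3, R3, (2, 3))
(5, 0, R1, (1, 2))
(5, 0, R3, (2, 3))
(5, 1, R3, (2, 3))
(5, 2, R3, (2, 3))
(5, 3, R3, (2, 3))
(5, 3, R6, (0, 3))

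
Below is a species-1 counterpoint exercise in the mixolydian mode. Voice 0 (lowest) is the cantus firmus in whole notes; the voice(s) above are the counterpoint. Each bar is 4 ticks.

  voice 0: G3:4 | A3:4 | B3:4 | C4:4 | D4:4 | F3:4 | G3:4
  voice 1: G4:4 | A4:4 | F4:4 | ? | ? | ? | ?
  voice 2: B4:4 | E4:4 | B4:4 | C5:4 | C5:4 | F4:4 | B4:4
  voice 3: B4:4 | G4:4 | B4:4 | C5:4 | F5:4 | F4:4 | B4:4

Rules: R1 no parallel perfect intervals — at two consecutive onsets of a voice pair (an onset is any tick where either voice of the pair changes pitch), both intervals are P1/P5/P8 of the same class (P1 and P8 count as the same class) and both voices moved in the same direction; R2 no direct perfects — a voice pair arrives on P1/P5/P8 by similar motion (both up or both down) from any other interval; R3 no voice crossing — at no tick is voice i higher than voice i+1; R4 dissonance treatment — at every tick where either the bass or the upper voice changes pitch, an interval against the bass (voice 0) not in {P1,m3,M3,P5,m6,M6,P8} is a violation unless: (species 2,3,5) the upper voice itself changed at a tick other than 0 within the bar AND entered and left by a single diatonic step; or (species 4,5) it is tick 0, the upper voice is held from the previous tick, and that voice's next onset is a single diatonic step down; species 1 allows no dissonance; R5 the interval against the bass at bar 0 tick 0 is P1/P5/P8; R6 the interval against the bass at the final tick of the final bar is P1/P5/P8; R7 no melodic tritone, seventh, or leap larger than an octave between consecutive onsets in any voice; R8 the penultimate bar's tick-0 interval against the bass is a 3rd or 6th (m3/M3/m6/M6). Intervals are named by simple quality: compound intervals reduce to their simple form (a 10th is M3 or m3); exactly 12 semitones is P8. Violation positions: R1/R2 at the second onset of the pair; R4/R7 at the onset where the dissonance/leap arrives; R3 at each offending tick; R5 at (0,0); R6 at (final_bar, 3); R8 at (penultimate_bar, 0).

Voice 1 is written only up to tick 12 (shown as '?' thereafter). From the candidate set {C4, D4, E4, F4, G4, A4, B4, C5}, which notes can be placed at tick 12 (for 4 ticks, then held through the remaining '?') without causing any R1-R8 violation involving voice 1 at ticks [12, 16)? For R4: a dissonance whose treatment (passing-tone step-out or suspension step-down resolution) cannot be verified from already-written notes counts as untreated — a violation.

C4: legal
D4: violates R4
E4: legal
F4: violates R4
G4: violates R2
A4: legal
B4: violates R4,R7
C5: violates R2

{A4, C4, E4}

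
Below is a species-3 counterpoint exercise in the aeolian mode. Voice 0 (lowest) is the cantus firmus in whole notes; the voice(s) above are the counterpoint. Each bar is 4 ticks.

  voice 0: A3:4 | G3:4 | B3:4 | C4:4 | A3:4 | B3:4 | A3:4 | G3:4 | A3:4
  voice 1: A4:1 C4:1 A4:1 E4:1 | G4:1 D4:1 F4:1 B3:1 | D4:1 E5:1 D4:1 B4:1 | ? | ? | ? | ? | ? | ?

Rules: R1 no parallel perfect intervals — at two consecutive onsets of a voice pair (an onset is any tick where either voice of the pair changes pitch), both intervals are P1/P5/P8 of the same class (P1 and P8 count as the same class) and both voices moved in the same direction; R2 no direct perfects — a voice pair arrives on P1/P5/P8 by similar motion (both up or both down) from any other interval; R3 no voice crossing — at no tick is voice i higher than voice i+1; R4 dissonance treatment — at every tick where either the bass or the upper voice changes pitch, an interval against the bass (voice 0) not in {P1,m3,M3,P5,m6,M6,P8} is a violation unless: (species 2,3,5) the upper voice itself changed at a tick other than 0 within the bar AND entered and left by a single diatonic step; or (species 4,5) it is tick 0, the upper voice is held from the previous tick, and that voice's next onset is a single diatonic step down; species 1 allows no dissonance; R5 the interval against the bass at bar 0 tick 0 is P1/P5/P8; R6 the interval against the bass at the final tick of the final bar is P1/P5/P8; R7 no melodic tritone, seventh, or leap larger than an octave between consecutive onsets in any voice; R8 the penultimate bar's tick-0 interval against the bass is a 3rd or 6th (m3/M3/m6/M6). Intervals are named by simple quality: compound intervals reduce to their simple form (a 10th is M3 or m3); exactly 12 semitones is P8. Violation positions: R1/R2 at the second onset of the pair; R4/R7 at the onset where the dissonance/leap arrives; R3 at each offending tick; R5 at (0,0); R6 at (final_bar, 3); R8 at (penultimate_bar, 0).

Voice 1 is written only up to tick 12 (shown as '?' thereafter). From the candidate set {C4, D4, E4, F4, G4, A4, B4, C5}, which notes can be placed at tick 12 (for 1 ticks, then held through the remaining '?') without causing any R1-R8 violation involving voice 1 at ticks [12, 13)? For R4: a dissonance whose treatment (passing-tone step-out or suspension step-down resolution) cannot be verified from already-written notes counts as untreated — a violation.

C4: violates R7
D4: violates R4
E4: legal
F4: violates R4,R7
G4: legal
A4: legal
B4: violates R4
C5: violates R1

{A4, E4, G4}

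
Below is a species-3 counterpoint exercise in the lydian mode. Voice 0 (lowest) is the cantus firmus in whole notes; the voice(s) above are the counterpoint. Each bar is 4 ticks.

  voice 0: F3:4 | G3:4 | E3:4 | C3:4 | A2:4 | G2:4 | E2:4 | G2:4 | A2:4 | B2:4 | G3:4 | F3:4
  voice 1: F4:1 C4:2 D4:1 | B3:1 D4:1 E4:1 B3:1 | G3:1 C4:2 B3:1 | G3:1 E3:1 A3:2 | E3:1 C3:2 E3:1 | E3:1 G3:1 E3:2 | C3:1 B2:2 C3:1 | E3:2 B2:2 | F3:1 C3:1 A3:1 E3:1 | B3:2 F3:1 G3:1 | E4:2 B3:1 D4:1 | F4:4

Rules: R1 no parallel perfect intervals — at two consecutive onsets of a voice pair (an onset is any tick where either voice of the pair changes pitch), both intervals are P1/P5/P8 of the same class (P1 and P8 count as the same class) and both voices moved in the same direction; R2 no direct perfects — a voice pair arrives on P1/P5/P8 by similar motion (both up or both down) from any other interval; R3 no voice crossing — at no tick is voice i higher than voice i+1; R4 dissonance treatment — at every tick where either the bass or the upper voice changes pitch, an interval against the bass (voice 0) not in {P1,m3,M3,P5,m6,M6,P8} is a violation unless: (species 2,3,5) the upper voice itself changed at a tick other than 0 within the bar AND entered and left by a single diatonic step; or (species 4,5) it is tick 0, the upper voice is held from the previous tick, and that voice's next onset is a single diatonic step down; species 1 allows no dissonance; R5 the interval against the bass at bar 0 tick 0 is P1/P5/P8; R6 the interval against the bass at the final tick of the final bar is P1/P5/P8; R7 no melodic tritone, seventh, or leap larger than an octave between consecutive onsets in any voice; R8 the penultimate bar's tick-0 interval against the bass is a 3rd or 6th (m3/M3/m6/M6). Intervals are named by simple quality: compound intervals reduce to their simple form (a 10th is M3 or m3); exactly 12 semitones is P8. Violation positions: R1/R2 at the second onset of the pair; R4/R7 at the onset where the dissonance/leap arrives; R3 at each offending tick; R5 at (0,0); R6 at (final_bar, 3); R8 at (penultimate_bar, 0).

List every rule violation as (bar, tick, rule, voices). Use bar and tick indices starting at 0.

(3, 0, R1, (0, 1))
(4, 0, R2, (0, 1))
(8, 0, R7, (1,))
(9, 0, R2, (0, 1))
(9, 2, R4, (0, 1))
(9, 2, R7, (1,))

bar 0: v0=F3 v1=F4 downbeat P8
bar 1: v0=G3 v1=B3 downbeat M3
bar 2: v0=E3 v1=G3 downbeat m3
bar 3: v0=C3 v1=G3 downbeat P5
bar 4: v0=A2 v1=E3 downbeat P5
bar 5: v0=G2 v1=E3 downbeat M6
bar 6: v0=E2 v1=C3 downbeat m6
bar 7: v0=G2 v1=E3 downbeat M6
bar 8: v0=A2 v1=F3 downbeat m6
bar 9: v0=B2 v1=B3 downbeat P8
bar 10: v0=G3 v1=E4 downbeat M6
bar 11: v0=F3 v1=F4 downbeat P8
  -> R1 @ bar 3 tick 0 v(0, 1): E3/B3 P5 -> C3/G3 P5 similar
  -> R2 @ bar 4 tick 0 v(0, 1): C3/A3 M6 -> A2/E3 P5 similar
  -> R7 @ bar 8 tick 0 v(1,): B2->F3 leap 6st
  -> R2 @ bar 9 tick 0 v(0, 1): A2/E3 P5 -> B2/B3 P8 similar
  -> R4 @ bar 9 tick 2 v(0, 1): B2/F3 TT untreated
  -> R7 @ bar 9 tick 2 v(1,): B3->F3 leap 6st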